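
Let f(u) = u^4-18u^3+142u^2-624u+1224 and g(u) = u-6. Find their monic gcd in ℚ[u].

Euclidean algorithm in ℚ[u]:
  u^4-18u^3+142u^2-624u+1224 = (u^3-12u^2+70u-204)(u-6) + (0)
The last nonzero remainder u-6 is already monic.

u-6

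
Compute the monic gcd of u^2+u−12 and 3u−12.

1

Euclidean algorithm in ℚ[u]:
  u^2+u−12 = ((1/3)u+5/3)(3u−12) + (8)
  3u−12 = ((3/8)u−3/2)(8) + (0)
The last nonzero remainder is the constant 8, so the polynomials are coprime and gcd = 1.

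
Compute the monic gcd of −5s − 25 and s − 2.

Euclidean algorithm in ℚ[s]:
  −5s − 25 = (−5)(s − 2) + (−35)
  s − 2 = (−(1/35)s + 2/35)(−35) + (0)
The last nonzero remainder is the constant −35, so the polynomials are coprime and gcd = 1.

1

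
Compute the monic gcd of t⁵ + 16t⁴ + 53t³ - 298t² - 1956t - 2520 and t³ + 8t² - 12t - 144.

t² + 12t + 36

Euclidean algorithm in ℚ[t]:
  t⁵ + 16t⁴ + 53t³ - 298t² - 1956t - 2520 = (t² + 8t + 1)(t³ + 8t² - 12t - 144) + (-66t² - 792t - 2376)
  t³ + 8t² - 12t - 144 = (-(1/66)t + 2/33)(-66t² - 792t - 2376) + (0)
Last nonzero remainder: -66t² - 792t - 2376. Dividing through by -66 gives the monic gcd t² + 12t + 36.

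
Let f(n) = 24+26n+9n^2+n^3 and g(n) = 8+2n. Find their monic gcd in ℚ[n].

4+n

Apply the Euclidean algorithm:
  n^3+9n^2+26n+24 = ((1/2)n^2+(5/2)n+3)(2n+8) + (0)
Last nonzero remainder: 2n+8. Dividing through by 2 gives the monic gcd n+4.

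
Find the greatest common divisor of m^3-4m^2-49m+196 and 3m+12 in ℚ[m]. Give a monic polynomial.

Repeated division with remainder:
  m^3-4m^2-49m+196 = ((1/3)m^2-(8/3)m-17/3)(3m+12) + (264)
  3m+12 = ((1/88)m+1/22)(264) + (0)
The last nonzero remainder is the constant 264, so the polynomials are coprime and gcd = 1.

1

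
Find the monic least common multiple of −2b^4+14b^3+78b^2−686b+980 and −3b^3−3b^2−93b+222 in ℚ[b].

Apply the Euclidean algorithm:
  −2b^4+14b^3+78b^2−686b+980 = ((2/3)b−16/3)(−3b^3−3b^2−93b+222) + (124b^2−1330b+2164)
  −3b^3−3b^2−93b+222 = (−(3/124)b−2181/7688)(124b^2−1330b+2164) + (−(1606605/3844)b+1606605/1922)
  124b^2−1330b+2164 = (−(476656/1606605)b+4159208/1606605)(−(1606605/3844)b+1606605/1922) + (0)
Last nonzero remainder: −(1606605/3844)b+1606605/1922. Dividing through by −1606605/3844 gives the monic gcd b−2.
Then lcm(f, g) = f·g / gcd(f, g); expanding and making the result monic gives the answer.

b^6−4b^5−23b^4−33b^3−904b^2+11221b−18130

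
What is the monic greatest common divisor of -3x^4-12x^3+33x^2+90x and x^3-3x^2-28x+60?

x+5

By polynomial division,
  -3x^4-12x^3+33x^2+90x = (-3x-21)(x^3-3x^2-28x+60) + (-114x^2-318x+1260)
  x^3-3x^2-28x+60 = (-(1/114)x+55/1083)(-114x^2-318x+1260) + (-(288/361)x-1440/361)
  -114x^2-318x+1260 = ((6859/48)x-2527/8)(-(288/361)x-1440/361) + (0)
Last nonzero remainder: -(288/361)x-1440/361. Dividing through by -288/361 gives the monic gcd x+5.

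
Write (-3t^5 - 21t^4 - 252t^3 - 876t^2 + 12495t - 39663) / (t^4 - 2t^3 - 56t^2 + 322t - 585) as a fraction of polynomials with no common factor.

(-3t^2 - 12t - 339)/(t - 5)

Euclidean algorithm in ℚ[t]:
  -3t^5 - 21t^4 - 252t^3 - 876t^2 + 12495t - 39663 = (-3t - 27)(t^4 - 2t^3 - 56t^2 + 322t - 585) + (-474t^3 - 1422t^2 + 19434t - 55458)
  t^4 - 2t^3 - 56t^2 + 322t - 585 = (-(1/474)t + 5/474)(-474t^3 - 1422t^2 + 19434t - 55458) + (0)
Last nonzero remainder: -474t^3 - 1422t^2 + 19434t - 55458. Dividing through by -474 gives the monic gcd t^3 + 3t^2 - 41t + 117.
Cancel t^3 + 3t^2 - 41t + 117 from numerator and denominator to get the reduced form.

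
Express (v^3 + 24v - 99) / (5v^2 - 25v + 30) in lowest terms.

(v^2 + 3v + 33)/(5v - 10)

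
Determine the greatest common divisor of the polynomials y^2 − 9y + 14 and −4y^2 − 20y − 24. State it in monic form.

Repeated division with remainder:
  y^2 − 9y + 14 = (−1/4)(−4y^2 − 20y − 24) + (−14y + 8)
  −4y^2 − 20y − 24 = ((2/7)y + 78/49)(−14y + 8) + (−1800/49)
  −14y + 8 = ((343/900)y − 49/225)(−1800/49) + (0)
The last nonzero remainder is the constant −1800/49, so the polynomials are coprime and gcd = 1.

1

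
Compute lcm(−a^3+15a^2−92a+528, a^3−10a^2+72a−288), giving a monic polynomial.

a^4−21a^3+182a^2−1080a+3168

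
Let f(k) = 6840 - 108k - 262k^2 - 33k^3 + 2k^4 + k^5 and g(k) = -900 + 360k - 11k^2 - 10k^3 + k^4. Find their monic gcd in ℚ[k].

180 - 36k - 5k^2 + k^3

Euclidean algorithm in ℚ[k]:
  k^5 + 2k^4 - 33k^3 - 262k^2 - 108k + 6840 = (k + 12)(k^4 - 10k^3 - 11k^2 + 360k - 900) + (98k^3 - 490k^2 - 3528k + 17640)
  k^4 - 10k^3 - 11k^2 + 360k - 900 = ((1/98)k - 5/98)(98k^3 - 490k^2 - 3528k + 17640) + (0)
Last nonzero remainder: 98k^3 - 490k^2 - 3528k + 17640. Dividing through by 98 gives the monic gcd k^3 - 5k^2 - 36k + 180.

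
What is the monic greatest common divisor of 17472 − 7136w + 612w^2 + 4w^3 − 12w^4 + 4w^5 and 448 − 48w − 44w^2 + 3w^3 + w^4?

Repeated division with remainder:
  4w^5 − 12w^4 + 4w^3 + 612w^2 − 7136w + 17472 = (4w − 24)(w^4 + 3w^3 − 44w^2 − 48w + 448) + (252w^3 − 252w^2 − 10080w + 28224)
  w^4 + 3w^3 − 44w^2 − 48w + 448 = ((1/252)w + 1/63)(252w^3 − 252w^2 − 10080w + 28224) + (0)
Last nonzero remainder: 252w^3 − 252w^2 − 10080w + 28224. Dividing through by 252 gives the monic gcd w^3 − w^2 − 40w + 112.

112 − 40w − w^2 + w^3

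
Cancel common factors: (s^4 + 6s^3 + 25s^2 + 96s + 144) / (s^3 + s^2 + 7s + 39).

Apply the Euclidean algorithm:
  s^4 + 6s^3 + 25s^2 + 96s + 144 = (s + 5)(s^3 + s^2 + 7s + 39) + (13s^2 + 22s - 51)
  s^3 + s^2 + 7s + 39 = ((1/13)s - 9/169)(13s^2 + 22s - 51) + ((2044/169)s + 6132/169)
  13s^2 + 22s - 51 = ((2197/2044)s - 2873/2044)((2044/169)s + 6132/169) + (0)
Last nonzero remainder: (2044/169)s + 6132/169. Dividing through by 2044/169 gives the monic gcd s + 3.
Cancel s + 3 from numerator and denominator to get the reduced form.

(s^3 + 3s^2 + 16s + 48)/(s^2 - 2s + 13)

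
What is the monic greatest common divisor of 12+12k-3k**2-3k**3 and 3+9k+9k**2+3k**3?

Euclidean algorithm in ℚ[k]:
  -3k**3-3k**2+12k+12 = (-1)(3k**3+9k**2+9k+3) + (6k**2+21k+15)
  3k**3+9k**2+9k+3 = ((1/2)k-1/4)(6k**2+21k+15) + ((27/4)k+27/4)
  6k**2+21k+15 = ((8/9)k+20/9)((27/4)k+27/4) + (0)
Last nonzero remainder: (27/4)k+27/4. Dividing through by 27/4 gives the monic gcd k+1.

1+k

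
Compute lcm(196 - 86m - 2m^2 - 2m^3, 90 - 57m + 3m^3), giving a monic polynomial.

1470 - 841m - 27m^2 + 30m^3 + 3m^4 + m^5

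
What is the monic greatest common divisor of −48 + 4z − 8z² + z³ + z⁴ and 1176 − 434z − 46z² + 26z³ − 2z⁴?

−12 + z + z²

Euclidean algorithm in ℚ[z]:
  z⁴ + z³ − 8z² + 4z − 48 = (−1/2)(−2z⁴ + 26z³ − 46z² − 434z + 1176) + (14z³ − 31z² − 213z + 540)
  −2z⁴ + 26z³ − 46z² − 434z + 1176 = (−(1/7)z + 151/98)(14z³ − 31z² − 213z + 540) + (−(2809/98)z² − (2809/98)z + 16854/49)
  14z³ − 31z² − 213z + 540 = (−(1372/2809)z + 4410/2809)(−(2809/98)z² − (2809/98)z + 16854/49) + (0)
Last nonzero remainder: −(2809/98)z² − (2809/98)z + 16854/49. Dividing through by −2809/98 gives the monic gcd z² + z − 12.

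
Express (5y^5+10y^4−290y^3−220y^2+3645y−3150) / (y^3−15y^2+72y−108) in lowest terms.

Repeated division with remainder:
  5y^5+10y^4−290y^3−220y^2+3645y−3150 = (5y^2+85y+625)(y^3−15y^2+72y−108) + (3575y^2−32175y+64350)
  y^3−15y^2+72y−108 = ((1/3575)y−6/3575)(3575y^2−32175y+64350) + (0)
Last nonzero remainder: 3575y^2−32175y+64350. Dividing through by 3575 gives the monic gcd y^2−9y+18.
Cancel y^2−9y+18 from numerator and denominator to get the reduced form.

(5y^3+55y^2+115y−175)/(y−6)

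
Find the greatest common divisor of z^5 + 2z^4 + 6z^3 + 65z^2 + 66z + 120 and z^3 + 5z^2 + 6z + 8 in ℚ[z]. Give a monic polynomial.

z^3 + 5z^2 + 6z + 8

Euclidean algorithm in ℚ[z]:
  z^5 + 2z^4 + 6z^3 + 65z^2 + 66z + 120 = (z^2 - 3z + 15)(z^3 + 5z^2 + 6z + 8) + (0)
The last nonzero remainder z^3 + 5z^2 + 6z + 8 is already monic.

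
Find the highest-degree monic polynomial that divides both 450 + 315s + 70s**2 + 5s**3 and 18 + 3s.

Euclidean algorithm in ℚ[s]:
  5s**3 + 70s**2 + 315s + 450 = ((5/3)s**2 + (40/3)s + 25)(3s + 18) + (0)
Last nonzero remainder: 3s + 18. Dividing through by 3 gives the monic gcd s + 6.

6 + s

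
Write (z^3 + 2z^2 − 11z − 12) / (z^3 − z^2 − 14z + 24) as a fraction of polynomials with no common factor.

Euclidean algorithm in ℚ[z]:
  z^3 + 2z^2 − 11z − 12 = (z^3 − z^2 − 14z + 24) + (3z^2 + 3z − 36)
  z^3 − z^2 − 14z + 24 = ((1/3)z − 2/3)(3z^2 + 3z − 36) + (0)
Last nonzero remainder: 3z^2 + 3z − 36. Dividing through by 3 gives the monic gcd z^2 + z − 12.
Cancel z^2 + z − 12 from numerator and denominator to get the reduced form.

(z + 1)/(z − 2)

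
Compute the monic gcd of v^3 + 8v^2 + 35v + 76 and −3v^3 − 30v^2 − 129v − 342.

v^2 + 4v + 19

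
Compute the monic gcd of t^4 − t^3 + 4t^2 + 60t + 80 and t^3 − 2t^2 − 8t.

t + 2

Apply the Euclidean algorithm:
  t^4 − t^3 + 4t^2 + 60t + 80 = (t + 1)(t^3 − 2t^2 − 8t) + (14t^2 + 68t + 80)
  t^3 − 2t^2 − 8t = ((1/14)t − 24/49)(14t^2 + 68t + 80) + ((960/49)t + 1920/49)
  14t^2 + 68t + 80 = ((343/480)t + 49/24)((960/49)t + 1920/49) + (0)
Last nonzero remainder: (960/49)t + 1920/49. Dividing through by 960/49 gives the monic gcd t + 2.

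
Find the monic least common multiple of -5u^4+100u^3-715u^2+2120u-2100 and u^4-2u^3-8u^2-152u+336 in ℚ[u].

u^6-14u^5+51u^4-126u^3+1880u^2-9352u+11760

Repeated division with remainder:
  -5u^4+100u^3-715u^2+2120u-2100 = (-5)(u^4-2u^3-8u^2-152u+336) + (90u^3-755u^2+1360u-420)
  u^4-2u^3-8u^2-152u+336 = ((1/90)u+23/324)(90u^3-755u^2+1360u-420) + ((9877/324)u^2-(19754/81)u+9877/27)
  90u^3-755u^2+1360u-420 = ((29160/9877)u-1620/1411)((9877/324)u^2-(19754/81)u+9877/27) + (0)
Last nonzero remainder: (9877/324)u^2-(19754/81)u+9877/27. Dividing through by 9877/324 gives the monic gcd u^2-8u+12.
Then lcm(f, g) = f·g / gcd(f, g); expanding and making the result monic gives the answer.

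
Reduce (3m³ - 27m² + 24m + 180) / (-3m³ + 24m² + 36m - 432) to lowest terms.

(-m² + 3m + 10)/(m² - 2m - 24)

By polynomial division,
  3m³ - 27m² + 24m + 180 = (-1)(-3m³ + 24m² + 36m - 432) + (-3m² + 60m - 252)
  -3m³ + 24m² + 36m - 432 = (m + 12)(-3m² + 60m - 252) + (-432m + 2592)
  -3m² + 60m - 252 = ((1/144)m - 7/72)(-432m + 2592) + (0)
Last nonzero remainder: -432m + 2592. Dividing through by -432 gives the monic gcd m - 6.
Cancel m - 6 from numerator and denominator to get the reduced form.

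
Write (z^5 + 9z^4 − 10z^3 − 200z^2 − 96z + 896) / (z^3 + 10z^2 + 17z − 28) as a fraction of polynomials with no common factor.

By polynomial division,
  z^5 + 9z^4 − 10z^3 − 200z^2 − 96z + 896 = (z^2 − z − 17)(z^3 + 10z^2 + 17z − 28) + (15z^2 + 165z + 420)
  z^3 + 10z^2 + 17z − 28 = ((1/15)z − 1/15)(15z^2 + 165z + 420) + (0)
Last nonzero remainder: 15z^2 + 165z + 420. Dividing through by 15 gives the monic gcd z^2 + 11z + 28.
Cancel z^2 + 11z + 28 from numerator and denominator to get the reduced form.

(z^3 − 2z^2 − 16z + 32)/(z − 1)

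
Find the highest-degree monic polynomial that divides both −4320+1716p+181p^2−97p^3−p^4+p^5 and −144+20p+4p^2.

−36+5p+p^2

By polynomial division,
  p^5−p^4−97p^3+181p^2+1716p−4320 = ((1/4)p^3−(3/2)p^2−(31/4)p+30)(4p^2+20p−144) + (0)
Last nonzero remainder: 4p^2+20p−144. Dividing through by 4 gives the monic gcd p^2+5p−36.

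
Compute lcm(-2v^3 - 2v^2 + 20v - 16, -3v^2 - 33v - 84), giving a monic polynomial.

Repeated division with remainder:
  -2v^3 - 2v^2 + 20v - 16 = ((2/3)v - 20/3)(-3v^2 - 33v - 84) + (-144v - 576)
  -3v^2 - 33v - 84 = ((1/48)v + 7/48)(-144v - 576) + (0)
Last nonzero remainder: -144v - 576. Dividing through by -144 gives the monic gcd v + 4.
Then lcm(f, g) = f·g / gcd(f, g); expanding and making the result monic gives the answer.

v^4 + 8v^3 - 3v^2 - 62v + 56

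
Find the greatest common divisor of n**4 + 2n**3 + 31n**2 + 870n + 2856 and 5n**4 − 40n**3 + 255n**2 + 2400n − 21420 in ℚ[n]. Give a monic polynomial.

Repeated division with remainder:
  n**4 + 2n**3 + 31n**2 + 870n + 2856 = (1/5)(5n**4 − 40n**3 + 255n**2 + 2400n − 21420) + (10n**3 − 20n**2 + 390n + 7140)
  5n**4 − 40n**3 + 255n**2 + 2400n − 21420 = ((1/2)n − 3)(10n**3 − 20n**2 + 390n + 7140) + (0)
Last nonzero remainder: 10n**3 − 20n**2 + 390n + 7140. Dividing through by 10 gives the monic gcd n**3 − 2n**2 + 39n + 714.

n**3 − 2n**2 + 39n + 714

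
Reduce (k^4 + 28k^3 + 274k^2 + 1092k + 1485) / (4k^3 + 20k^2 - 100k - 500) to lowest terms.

(k^3 + 23k^2 + 159k + 297)/(4k^2 - 100)

Euclidean algorithm in ℚ[k]:
  k^4 + 28k^3 + 274k^2 + 1092k + 1485 = ((1/4)k + 23/4)(4k^3 + 20k^2 - 100k - 500) + (184k^2 + 1792k + 4360)
  4k^3 + 20k^2 - 100k - 500 = ((1/46)k - 109/1058)(184k^2 + 1792k + 4360) + (-(5376/529)k - 26880/529)
  184k^2 + 1792k + 4360 = (-(12167/672)k - 57661/672)(-(5376/529)k - 26880/529) + (0)
Last nonzero remainder: -(5376/529)k - 26880/529. Dividing through by -5376/529 gives the monic gcd k + 5.
Cancel k + 5 from numerator and denominator to get the reduced form.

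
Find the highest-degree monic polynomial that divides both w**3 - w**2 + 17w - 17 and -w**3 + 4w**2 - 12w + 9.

w - 1

Repeated division with remainder:
  w**3 - w**2 + 17w - 17 = (-1)(-w**3 + 4w**2 - 12w + 9) + (3w**2 + 5w - 8)
  -w**3 + 4w**2 - 12w + 9 = (-(1/3)w + 17/9)(3w**2 + 5w - 8) + (-(217/9)w + 217/9)
  3w**2 + 5w - 8 = (-(27/217)w - 72/217)(-(217/9)w + 217/9) + (0)
Last nonzero remainder: -(217/9)w + 217/9. Dividing through by -217/9 gives the monic gcd w - 1.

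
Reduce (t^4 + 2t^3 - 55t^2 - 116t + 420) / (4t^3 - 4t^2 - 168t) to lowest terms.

(t^2 + 3t - 10)/(4t)

Apply the Euclidean algorithm:
  t^4 + 2t^3 - 55t^2 - 116t + 420 = ((1/4)t + 3/4)(4t^3 - 4t^2 - 168t) + (-10t^2 + 10t + 420)
  4t^3 - 4t^2 - 168t = (-(2/5)t)(-10t^2 + 10t + 420) + (0)
Last nonzero remainder: -10t^2 + 10t + 420. Dividing through by -10 gives the monic gcd t^2 - t - 42.
Cancel t^2 - t - 42 from numerator and denominator to get the reduced form.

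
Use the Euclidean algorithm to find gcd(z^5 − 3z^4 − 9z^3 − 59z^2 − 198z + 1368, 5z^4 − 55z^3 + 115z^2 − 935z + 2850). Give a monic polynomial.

Euclidean algorithm in ℚ[z]:
  z^5 − 3z^4 − 9z^3 − 59z^2 − 198z + 1368 = ((1/5)z + 8/5)(5z^4 − 55z^3 + 115z^2 − 935z + 2850) + (56z^3 − 56z^2 + 728z − 3192)
  5z^4 − 55z^3 + 115z^2 − 935z + 2850 = ((5/56)z − 25/28)(56z^3 − 56z^2 + 728z − 3192) + (0)
Last nonzero remainder: 56z^3 − 56z^2 + 728z − 3192. Dividing through by 56 gives the monic gcd z^3 − z^2 + 13z − 57.

z^3 − z^2 + 13z − 57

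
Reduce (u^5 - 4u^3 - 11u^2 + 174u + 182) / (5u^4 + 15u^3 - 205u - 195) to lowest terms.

By polynomial division,
  u^5 - 4u^3 - 11u^2 + 174u + 182 = ((1/5)u - 3/5)(5u^4 + 15u^3 - 205u - 195) + (5u^3 + 30u^2 + 90u + 65)
  5u^4 + 15u^3 - 205u - 195 = (u - 3)(5u^3 + 30u^2 + 90u + 65) + (0)
Last nonzero remainder: 5u^3 + 30u^2 + 90u + 65. Dividing through by 5 gives the monic gcd u^3 + 6u^2 + 18u + 13.
Cancel u^3 + 6u^2 + 18u + 13 from numerator and denominator to get the reduced form.

(u^2 - 6u + 14)/(5u - 15)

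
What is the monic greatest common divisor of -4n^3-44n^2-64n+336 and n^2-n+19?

Apply the Euclidean algorithm:
  -4n^3-44n^2-64n+336 = (-4n-48)(n^2-n+19) + (-36n+1248)
  n^2-n+19 = (-(1/36)n-101/108)(-36n+1248) + (10675/9)
  -36n+1248 = (-(324/10675)n+11232/10675)(10675/9) + (0)
The last nonzero remainder is the constant 10675/9, so the polynomials are coprime and gcd = 1.

1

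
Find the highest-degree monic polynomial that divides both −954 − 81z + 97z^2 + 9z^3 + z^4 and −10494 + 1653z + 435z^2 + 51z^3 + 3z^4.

Apply the Euclidean algorithm:
  z^4 + 9z^3 + 97z^2 − 81z − 954 = (1/3)(3z^4 + 51z^3 + 435z^2 + 1653z − 10494) + (−8z^3 − 48z^2 − 632z + 2544)
  3z^4 + 51z^3 + 435z^2 + 1653z − 10494 = (−(3/8)z − 33/8)(−8z^3 − 48z^2 − 632z + 2544) + (0)
Last nonzero remainder: −8z^3 − 48z^2 − 632z + 2544. Dividing through by −8 gives the monic gcd z^3 + 6z^2 + 79z − 318.

−318 + 79z + 6z^2 + z^3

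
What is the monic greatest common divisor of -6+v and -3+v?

By polynomial division,
  v-6 = (v-3) + (-3)
  v-3 = (-(1/3)v+1)(-3) + (0)
The last nonzero remainder is the constant -3, so the polynomials are coprime and gcd = 1.

1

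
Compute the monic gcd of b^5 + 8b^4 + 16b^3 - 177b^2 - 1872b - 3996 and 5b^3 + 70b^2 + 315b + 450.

b^2 + 9b + 18

Apply the Euclidean algorithm:
  b^5 + 8b^4 + 16b^3 - 177b^2 - 1872b - 3996 = ((1/5)b^2 - (6/5)b + 37/5)(5b^3 + 70b^2 + 315b + 450) + (-407b^2 - 3663b - 7326)
  5b^3 + 70b^2 + 315b + 450 = (-(5/407)b - 25/407)(-407b^2 - 3663b - 7326) + (0)
Last nonzero remainder: -407b^2 - 3663b - 7326. Dividing through by -407 gives the monic gcd b^2 + 9b + 18.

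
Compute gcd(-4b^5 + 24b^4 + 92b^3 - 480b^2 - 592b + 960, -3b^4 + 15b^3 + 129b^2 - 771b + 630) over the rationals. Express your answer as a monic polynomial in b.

By polynomial division,
  -4b^5 + 24b^4 + 92b^3 - 480b^2 - 592b + 960 = ((4/3)b - 4/3)(-3b^4 + 15b^3 + 129b^2 - 771b + 630) + (-60b^3 + 720b^2 - 2460b + 1800)
  -3b^4 + 15b^3 + 129b^2 - 771b + 630 = ((1/20)b + 7/20)(-60b^3 + 720b^2 - 2460b + 1800) + (0)
Last nonzero remainder: -60b^3 + 720b^2 - 2460b + 1800. Dividing through by -60 gives the monic gcd b^3 - 12b^2 + 41b - 30.

b^3 - 12b^2 + 41b - 30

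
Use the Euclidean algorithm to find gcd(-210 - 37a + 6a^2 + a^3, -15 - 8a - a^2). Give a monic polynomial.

5 + a

Apply the Euclidean algorithm:
  a^3 + 6a^2 - 37a - 210 = (-a + 2)(-a^2 - 8a - 15) + (-36a - 180)
  -a^2 - 8a - 15 = ((1/36)a + 1/12)(-36a - 180) + (0)
Last nonzero remainder: -36a - 180. Dividing through by -36 gives the monic gcd a + 5.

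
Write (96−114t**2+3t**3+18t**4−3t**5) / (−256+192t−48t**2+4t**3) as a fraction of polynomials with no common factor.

(6+3t−6t**2−3t**3)/(−16+4t)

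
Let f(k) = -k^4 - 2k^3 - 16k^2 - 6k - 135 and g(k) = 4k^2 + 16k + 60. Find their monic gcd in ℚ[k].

Euclidean algorithm in ℚ[k]:
  -k^4 - 2k^3 - 16k^2 - 6k - 135 = (-(1/4)k^2 + (1/2)k - 9/4)(4k^2 + 16k + 60) + (0)
Last nonzero remainder: 4k^2 + 16k + 60. Dividing through by 4 gives the monic gcd k^2 + 4k + 15.

k^2 + 4k + 15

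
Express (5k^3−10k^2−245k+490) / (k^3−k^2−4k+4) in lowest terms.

(5k^2−245)/(k^2+k−2)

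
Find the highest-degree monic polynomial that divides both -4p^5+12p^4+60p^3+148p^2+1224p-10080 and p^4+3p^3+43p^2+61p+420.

Apply the Euclidean algorithm:
  -4p^5+12p^4+60p^3+148p^2+1224p-10080 = (-4p+24)(p^4+3p^3+43p^2+61p+420) + (160p^3-640p^2+1440p-20160)
  p^4+3p^3+43p^2+61p+420 = ((1/160)p+7/160)(160p^3-640p^2+1440p-20160) + (62p^2+124p+1302)
  160p^3-640p^2+1440p-20160 = ((80/31)p-480/31)(62p^2+124p+1302) + (0)
Last nonzero remainder: 62p^2+124p+1302. Dividing through by 62 gives the monic gcd p^2+2p+21.

p^2+2p+21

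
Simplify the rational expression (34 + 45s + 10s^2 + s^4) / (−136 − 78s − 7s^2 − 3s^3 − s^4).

Euclidean algorithm in ℚ[s]:
  s^4 + 10s^2 + 45s + 34 = (−1)(−s^4 − 3s^3 − 7s^2 − 78s − 136) + (−3s^3 + 3s^2 − 33s − 102)
  −s^4 − 3s^3 − 7s^2 − 78s − 136 = ((1/3)s + 4/3)(−3s^3 + 3s^2 − 33s − 102) + (0)
Last nonzero remainder: −3s^3 + 3s^2 − 33s − 102. Dividing through by −3 gives the monic gcd s^3 − s^2 + 11s + 34.
Cancel s^3 − s^2 + 11s + 34 from numerator and denominator to get the reduced form.

(−1 − s)/(4 + s)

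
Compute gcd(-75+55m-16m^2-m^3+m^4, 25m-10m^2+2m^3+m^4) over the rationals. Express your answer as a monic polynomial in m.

25-10m+2m^2+m^3

Apply the Euclidean algorithm:
  m^4-m^3-16m^2+55m-75 = (m^4+2m^3-10m^2+25m) + (-3m^3-6m^2+30m-75)
  m^4+2m^3-10m^2+25m = (-(1/3)m)(-3m^3-6m^2+30m-75) + (0)
Last nonzero remainder: -3m^3-6m^2+30m-75. Dividing through by -3 gives the monic gcd m^3+2m^2-10m+25.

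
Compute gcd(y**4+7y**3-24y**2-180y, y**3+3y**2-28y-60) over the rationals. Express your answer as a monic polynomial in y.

By polynomial division,
  y**4+7y**3-24y**2-180y = (y+4)(y**3+3y**2-28y-60) + (-8y**2-8y+240)
  y**3+3y**2-28y-60 = (-(1/8)y-1/4)(-8y**2-8y+240) + (0)
Last nonzero remainder: -8y**2-8y+240. Dividing through by -8 gives the monic gcd y**2+y-30.

y**2+y-30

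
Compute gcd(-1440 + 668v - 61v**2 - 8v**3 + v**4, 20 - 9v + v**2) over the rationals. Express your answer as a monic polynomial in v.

Apply the Euclidean algorithm:
  v**4 - 8v**3 - 61v**2 + 668v - 1440 = (v**2 + v - 72)(v**2 - 9v + 20) + (0)
The last nonzero remainder v**2 - 9v + 20 is already monic.

20 - 9v + v**2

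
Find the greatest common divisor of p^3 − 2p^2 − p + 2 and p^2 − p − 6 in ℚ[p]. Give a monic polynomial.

Apply the Euclidean algorithm:
  p^3 − 2p^2 − p + 2 = (p − 1)(p^2 − p − 6) + (4p − 4)
  p^2 − p − 6 = ((1/4)p)(4p − 4) + (−6)
  4p − 4 = (−(2/3)p + 2/3)(−6) + (0)
The last nonzero remainder is the constant −6, so the polynomials are coprime and gcd = 1.

1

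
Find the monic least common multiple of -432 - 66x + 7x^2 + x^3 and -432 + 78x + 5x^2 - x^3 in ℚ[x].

2592 - 36x - 108x^2 + x^3 + x^4

Euclidean algorithm in ℚ[x]:
  x^3 + 7x^2 - 66x - 432 = (-1)(-x^3 + 5x^2 + 78x - 432) + (12x^2 + 12x - 864)
  -x^3 + 5x^2 + 78x - 432 = (-(1/12)x + 1/2)(12x^2 + 12x - 864) + (0)
Last nonzero remainder: 12x^2 + 12x - 864. Dividing through by 12 gives the monic gcd x^2 + x - 72.
Then lcm(f, g) = f·g / gcd(f, g); expanding and making the result monic gives the answer.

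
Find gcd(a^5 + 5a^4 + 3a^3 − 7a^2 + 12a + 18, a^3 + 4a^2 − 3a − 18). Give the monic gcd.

a^2 + 6a + 9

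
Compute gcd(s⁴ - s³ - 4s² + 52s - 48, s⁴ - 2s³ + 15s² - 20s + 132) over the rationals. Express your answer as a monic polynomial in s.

s² - 4s + 12

Apply the Euclidean algorithm:
  s⁴ - s³ - 4s² + 52s - 48 = (s⁴ - 2s³ + 15s² - 20s + 132) + (s³ - 19s² + 72s - 180)
  s⁴ - 2s³ + 15s² - 20s + 132 = (s + 17)(s³ - 19s² + 72s - 180) + (266s² - 1064s + 3192)
  s³ - 19s² + 72s - 180 = ((1/266)s - 15/266)(266s² - 1064s + 3192) + (0)
Last nonzero remainder: 266s² - 1064s + 3192. Dividing through by 266 gives the monic gcd s² - 4s + 12.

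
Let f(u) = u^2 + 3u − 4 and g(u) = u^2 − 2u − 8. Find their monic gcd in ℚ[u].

1

Euclidean algorithm in ℚ[u]:
  u^2 + 3u − 4 = (u^2 − 2u − 8) + (5u + 4)
  u^2 − 2u − 8 = ((1/5)u − 14/25)(5u + 4) + (−144/25)
  5u + 4 = (−(125/144)u − 25/36)(−144/25) + (0)
The last nonzero remainder is the constant −144/25, so the polynomials are coprime and gcd = 1.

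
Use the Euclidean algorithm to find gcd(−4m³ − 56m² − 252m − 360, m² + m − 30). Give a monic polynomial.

Repeated division with remainder:
  −4m³ − 56m² − 252m − 360 = (−4m − 52)(m² + m − 30) + (−320m − 1920)
  m² + m − 30 = (−(1/320)m + 1/64)(−320m − 1920) + (0)
Last nonzero remainder: −320m − 1920. Dividing through by −320 gives the monic gcd m + 6.

m + 6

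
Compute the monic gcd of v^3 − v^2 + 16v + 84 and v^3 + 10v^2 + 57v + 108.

Repeated division with remainder:
  v^3 − v^2 + 16v + 84 = (v^3 + 10v^2 + 57v + 108) + (−11v^2 − 41v − 24)
  v^3 + 10v^2 + 57v + 108 = (−(1/11)v − 69/121)(−11v^2 − 41v − 24) + ((3804/121)v + 11412/121)
  −11v^2 − 41v − 24 = (−(1331/3804)v − 242/951)((3804/121)v + 11412/121) + (0)
Last nonzero remainder: (3804/121)v + 11412/121. Dividing through by 3804/121 gives the monic gcd v + 3.

v + 3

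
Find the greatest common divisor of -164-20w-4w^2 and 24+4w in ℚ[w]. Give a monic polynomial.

1

Apply the Euclidean algorithm:
  -4w^2-20w-164 = (-w+1)(4w+24) + (-188)
  4w+24 = (-(1/47)w-6/47)(-188) + (0)
The last nonzero remainder is the constant -188, so the polynomials are coprime and gcd = 1.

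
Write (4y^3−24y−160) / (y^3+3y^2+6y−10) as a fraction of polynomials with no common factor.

Apply the Euclidean algorithm:
  4y^3−24y−160 = (4)(y^3+3y^2+6y−10) + (−12y^2−48y−120)
  y^3+3y^2+6y−10 = (−(1/12)y+1/12)(−12y^2−48y−120) + (0)
Last nonzero remainder: −12y^2−48y−120. Dividing through by −12 gives the monic gcd y^2+4y+10.
Cancel y^2+4y+10 from numerator and denominator to get the reduced form.

(4y−16)/(y−1)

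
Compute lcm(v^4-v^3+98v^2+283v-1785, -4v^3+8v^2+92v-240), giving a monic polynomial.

v^5-5v^4+102v^3-109v^2-2917v+7140

By polynomial division,
  v^4-v^3+98v^2+283v-1785 = (-(1/4)v-1/4)(-4v^3+8v^2+92v-240) + (123v^2+246v-1845)
  -4v^3+8v^2+92v-240 = (-(4/123)v+16/123)(123v^2+246v-1845) + (0)
Last nonzero remainder: 123v^2+246v-1845. Dividing through by 123 gives the monic gcd v^2+2v-15.
Then lcm(f, g) = f·g / gcd(f, g); expanding and making the result monic gives the answer.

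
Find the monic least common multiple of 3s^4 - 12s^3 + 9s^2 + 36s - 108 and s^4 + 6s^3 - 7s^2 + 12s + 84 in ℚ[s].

Euclidean algorithm in ℚ[s]:
  3s^4 - 12s^3 + 9s^2 + 36s - 108 = (3)(s^4 + 6s^3 - 7s^2 + 12s + 84) + (-30s^3 + 30s^2 - 360)
  s^4 + 6s^3 - 7s^2 + 12s + 84 = (-(1/30)s - 7/30)(-30s^3 + 30s^2 - 360) + (0)
Last nonzero remainder: -30s^3 + 30s^2 - 360. Dividing through by -30 gives the monic gcd s^3 - s^2 + 12.
Then lcm(f, g) = f·g / gcd(f, g); expanding and making the result monic gives the answer.

s^5 + 3s^4 - 25s^3 + 33s^2 + 48s - 252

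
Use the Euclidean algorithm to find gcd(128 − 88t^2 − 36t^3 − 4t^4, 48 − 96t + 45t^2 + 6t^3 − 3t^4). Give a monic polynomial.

−4 + 3t + t^2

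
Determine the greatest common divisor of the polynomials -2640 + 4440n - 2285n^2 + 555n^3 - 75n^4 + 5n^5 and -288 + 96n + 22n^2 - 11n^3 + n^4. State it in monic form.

16 - 8n + n^2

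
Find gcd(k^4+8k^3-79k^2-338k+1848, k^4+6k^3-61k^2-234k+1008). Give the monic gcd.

By polynomial division,
  k^4+8k^3-79k^2-338k+1848 = (k^4+6k^3-61k^2-234k+1008) + (2k^3-18k^2-104k+840)
  k^4+6k^3-61k^2-234k+1008 = ((1/2)k+15/2)(2k^3-18k^2-104k+840) + (126k^2+126k-5292)
  2k^3-18k^2-104k+840 = ((1/63)k-10/63)(126k^2+126k-5292) + (0)
Last nonzero remainder: 126k^2+126k-5292. Dividing through by 126 gives the monic gcd k^2+k-42.

k^2+k-42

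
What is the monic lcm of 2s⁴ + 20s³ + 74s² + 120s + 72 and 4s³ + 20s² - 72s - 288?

By polynomial division,
  2s⁴ + 20s³ + 74s² + 120s + 72 = ((1/2)s + 5/2)(4s³ + 20s² - 72s - 288) + (60s² + 444s + 792)
  4s³ + 20s² - 72s - 288 = ((1/15)s - 4/25)(60s² + 444s + 792) + (-(1344/25)s - 4032/25)
  60s² + 444s + 792 = (-(125/112)s - 275/56)(-(1344/25)s - 4032/25) + (0)
Last nonzero remainder: -(1344/25)s - 4032/25. Dividing through by -1344/25 gives the monic gcd s + 3.
Then lcm(f, g) = f·g / gcd(f, g); expanding and making the result monic gives the answer.

s⁶ + 12s⁵ + 33s⁴ - 106s³ - 732s² - 1368s - 864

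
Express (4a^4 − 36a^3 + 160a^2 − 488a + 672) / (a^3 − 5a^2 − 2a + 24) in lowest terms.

(4a^2 − 8a + 56)/(a + 2)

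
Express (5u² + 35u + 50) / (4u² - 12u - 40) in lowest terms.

By polynomial division,
  5u² + 35u + 50 = (5/4)(4u² - 12u - 40) + (50u + 100)
  4u² - 12u - 40 = ((2/25)u - 2/5)(50u + 100) + (0)
Last nonzero remainder: 50u + 100. Dividing through by 50 gives the monic gcd u + 2.
Cancel u + 2 from numerator and denominator to get the reduced form.

(5u + 25)/(4u - 20)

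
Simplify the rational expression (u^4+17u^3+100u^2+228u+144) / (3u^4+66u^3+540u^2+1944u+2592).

Repeated division with remainder:
  u^4+17u^3+100u^2+228u+144 = (1/3)(3u^4+66u^3+540u^2+1944u+2592) + (-5u^3-80u^2-420u-720)
  3u^4+66u^3+540u^2+1944u+2592 = (-(3/5)u-18/5)(-5u^3-80u^2-420u-720) + (0)
Last nonzero remainder: -5u^3-80u^2-420u-720. Dividing through by -5 gives the monic gcd u^3+16u^2+84u+144.
Cancel u^3+16u^2+84u+144 from numerator and denominator to get the reduced form.

(u+1)/(3u+18)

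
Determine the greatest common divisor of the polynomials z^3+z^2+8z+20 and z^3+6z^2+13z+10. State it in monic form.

z+2

Repeated division with remainder:
  z^3+z^2+8z+20 = (z^3+6z^2+13z+10) + (-5z^2-5z+10)
  z^3+6z^2+13z+10 = (-(1/5)z-1)(-5z^2-5z+10) + (10z+20)
  -5z^2-5z+10 = (-(1/2)z+1/2)(10z+20) + (0)
Last nonzero remainder: 10z+20. Dividing through by 10 gives the monic gcd z+2.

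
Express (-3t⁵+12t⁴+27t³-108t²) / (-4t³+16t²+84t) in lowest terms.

Euclidean algorithm in ℚ[t]:
  -3t⁵+12t⁴+27t³-108t² = ((3/4)t²+9)(-4t³+16t²+84t) + (-252t²-756t)
  -4t³+16t²+84t = ((1/63)t-1/9)(-252t²-756t) + (0)
Last nonzero remainder: -252t²-756t. Dividing through by -252 gives the monic gcd t²+3t.
Cancel t²+3t from numerator and denominator to get the reduced form.

(3t³-21t²+36t)/(4t-28)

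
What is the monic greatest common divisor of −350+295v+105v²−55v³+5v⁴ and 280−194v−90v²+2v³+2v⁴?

Euclidean algorithm in ℚ[v]:
  5v⁴−55v³+105v²+295v−350 = (5/2)(2v⁴+2v³−90v²−194v+280) + (−60v³+330v²+780v−1050)
  2v⁴+2v³−90v²−194v+280 = (−(1/30)v−13/60)(−60v³+330v²+780v−1050) + ((15/2)v²−60v+105/2)
  −60v³+330v²+780v−1050 = (−8v−20)((15/2)v²−60v+105/2) + (0)
Last nonzero remainder: (15/2)v²−60v+105/2. Dividing through by 15/2 gives the monic gcd v²−8v+7.

7−8v+v²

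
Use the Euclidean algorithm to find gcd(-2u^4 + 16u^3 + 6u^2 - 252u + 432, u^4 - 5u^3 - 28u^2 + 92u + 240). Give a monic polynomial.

u^2 - 2u - 24

By polynomial division,
  -2u^4 + 16u^3 + 6u^2 - 252u + 432 = (-2)(u^4 - 5u^3 - 28u^2 + 92u + 240) + (6u^3 - 50u^2 - 68u + 912)
  u^4 - 5u^3 - 28u^2 + 92u + 240 = ((1/6)u + 5/9)(6u^3 - 50u^2 - 68u + 912) + ((100/9)u^2 - (200/9)u - 800/3)
  6u^3 - 50u^2 - 68u + 912 = ((27/50)u - 171/50)((100/9)u^2 - (200/9)u - 800/3) + (0)
Last nonzero remainder: (100/9)u^2 - (200/9)u - 800/3. Dividing through by 100/9 gives the monic gcd u^2 - 2u - 24.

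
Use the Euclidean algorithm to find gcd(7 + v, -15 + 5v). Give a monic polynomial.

Apply the Euclidean algorithm:
  v + 7 = (1/5)(5v - 15) + (10)
  5v - 15 = ((1/2)v - 3/2)(10) + (0)
The last nonzero remainder is the constant 10, so the polynomials are coprime and gcd = 1.

1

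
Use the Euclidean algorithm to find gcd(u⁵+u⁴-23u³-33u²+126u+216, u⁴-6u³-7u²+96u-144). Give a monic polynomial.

u²-7u+12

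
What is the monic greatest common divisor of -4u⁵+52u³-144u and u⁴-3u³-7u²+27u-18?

u³-2u²-9u+18

Euclidean algorithm in ℚ[u]:
  -4u⁵+52u³-144u = (-4u-12)(u⁴-3u³-7u²+27u-18) + (-12u³+24u²+108u-216)
  u⁴-3u³-7u²+27u-18 = (-(1/12)u+1/12)(-12u³+24u²+108u-216) + (0)
Last nonzero remainder: -12u³+24u²+108u-216. Dividing through by -12 gives the monic gcd u³-2u²-9u+18.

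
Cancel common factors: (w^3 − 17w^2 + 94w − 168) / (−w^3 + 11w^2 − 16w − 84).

Euclidean algorithm in ℚ[w]:
  w^3 − 17w^2 + 94w − 168 = (−1)(−w^3 + 11w^2 − 16w − 84) + (−6w^2 + 78w − 252)
  −w^3 + 11w^2 − 16w − 84 = ((1/6)w + 1/3)(−6w^2 + 78w − 252) + (0)
Last nonzero remainder: −6w^2 + 78w − 252. Dividing through by −6 gives the monic gcd w^2 − 13w + 42.
Cancel w^2 − 13w + 42 from numerator and denominator to get the reduced form.

(−w + 4)/(w + 2)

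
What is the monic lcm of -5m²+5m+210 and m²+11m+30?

m³+4m²-47m-210

Euclidean algorithm in ℚ[m]:
  -5m²+5m+210 = (-5)(m²+11m+30) + (60m+360)
  m²+11m+30 = ((1/60)m+1/12)(60m+360) + (0)
Last nonzero remainder: 60m+360. Dividing through by 60 gives the monic gcd m+6.
Then lcm(f, g) = f·g / gcd(f, g); expanding and making the result monic gives the answer.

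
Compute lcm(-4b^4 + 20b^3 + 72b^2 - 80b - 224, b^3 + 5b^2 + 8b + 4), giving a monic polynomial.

b^5 - 4b^4 - 23b^3 + 2b^2 + 76b + 56

Euclidean algorithm in ℚ[b]:
  -4b^4 + 20b^3 + 72b^2 - 80b - 224 = (-4b + 40)(b^3 + 5b^2 + 8b + 4) + (-96b^2 - 384b - 384)
  b^3 + 5b^2 + 8b + 4 = (-(1/96)b - 1/96)(-96b^2 - 384b - 384) + (0)
Last nonzero remainder: -96b^2 - 384b - 384. Dividing through by -96 gives the monic gcd b^2 + 4b + 4.
Then lcm(f, g) = f·g / gcd(f, g); expanding and making the result monic gives the answer.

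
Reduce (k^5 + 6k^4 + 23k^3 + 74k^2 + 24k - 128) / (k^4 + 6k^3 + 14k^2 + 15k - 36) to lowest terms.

(k^3 + 3k^2 + 18k + 32)/(k^2 + 3k + 9)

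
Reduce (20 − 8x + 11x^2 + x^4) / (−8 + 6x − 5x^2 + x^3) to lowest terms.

Euclidean algorithm in ℚ[x]:
  x^4 + 11x^2 − 8x + 20 = (x + 5)(x^3 − 5x^2 + 6x − 8) + (30x^2 − 30x + 60)
  x^3 − 5x^2 + 6x − 8 = ((1/30)x − 2/15)(30x^2 − 30x + 60) + (0)
Last nonzero remainder: 30x^2 − 30x + 60. Dividing through by 30 gives the monic gcd x^2 − x + 2.
Cancel x^2 − x + 2 from numerator and denominator to get the reduced form.

(10 + x + x^2)/(−4 + x)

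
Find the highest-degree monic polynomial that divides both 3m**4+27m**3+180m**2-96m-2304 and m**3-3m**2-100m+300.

Apply the Euclidean algorithm:
  3m**4+27m**3+180m**2-96m-2304 = (3m+36)(m**3-3m**2-100m+300) + (588m**2+2604m-13104)
  m**3-3m**2-100m+300 = ((1/588)m-13/1029)(588m**2+2604m-13104) + (-(2196/49)m+6588/49)
  588m**2+2604m-13104 = (-(2401/183)m-17836/183)(-(2196/49)m+6588/49) + (0)
Last nonzero remainder: -(2196/49)m+6588/49. Dividing through by -2196/49 gives the monic gcd m-3.

m-3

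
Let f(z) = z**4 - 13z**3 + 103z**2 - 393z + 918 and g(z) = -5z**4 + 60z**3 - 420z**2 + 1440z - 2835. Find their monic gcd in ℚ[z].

z**2 - 6z + 27

Repeated division with remainder:
  z**4 - 13z**3 + 103z**2 - 393z + 918 = (-1/5)(-5z**4 + 60z**3 - 420z**2 + 1440z - 2835) + (-z**3 + 19z**2 - 105z + 351)
  -5z**4 + 60z**3 - 420z**2 + 1440z - 2835 = (5z + 35)(-z**3 + 19z**2 - 105z + 351) + (-560z**2 + 3360z - 15120)
  -z**3 + 19z**2 - 105z + 351 = ((1/560)z - 13/560)(-560z**2 + 3360z - 15120) + (0)
Last nonzero remainder: -560z**2 + 3360z - 15120. Dividing through by -560 gives the monic gcd z**2 - 6z + 27.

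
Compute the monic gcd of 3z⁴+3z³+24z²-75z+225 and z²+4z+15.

By polynomial division,
  3z⁴+3z³+24z²-75z+225 = (3z²-9z+15)(z²+4z+15) + (0)
The last nonzero remainder z²+4z+15 is already monic.

z²+4z+15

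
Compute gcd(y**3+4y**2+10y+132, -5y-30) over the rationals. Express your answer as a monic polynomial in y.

y+6

Repeated division with remainder:
  y**3+4y**2+10y+132 = (-(1/5)y**2+(2/5)y-22/5)(-5y-30) + (0)
Last nonzero remainder: -5y-30. Dividing through by -5 gives the monic gcd y+6.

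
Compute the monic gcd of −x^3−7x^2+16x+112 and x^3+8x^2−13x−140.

x^2+3x−28

Euclidean algorithm in ℚ[x]:
  −x^3−7x^2+16x+112 = (−1)(x^3+8x^2−13x−140) + (x^2+3x−28)
  x^3+8x^2−13x−140 = (x+5)(x^2+3x−28) + (0)
The last nonzero remainder x^2+3x−28 is already monic.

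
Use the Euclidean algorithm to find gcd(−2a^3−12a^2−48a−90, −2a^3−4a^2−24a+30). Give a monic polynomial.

a^2+3a+15

By polynomial division,
  −2a^3−12a^2−48a−90 = (−2a^3−4a^2−24a+30) + (−8a^2−24a−120)
  −2a^3−4a^2−24a+30 = ((1/4)a−1/4)(−8a^2−24a−120) + (0)
Last nonzero remainder: −8a^2−24a−120. Dividing through by −8 gives the monic gcd a^2+3a+15.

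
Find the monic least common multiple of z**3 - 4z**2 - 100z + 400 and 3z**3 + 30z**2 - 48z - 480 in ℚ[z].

z**4 - 116z**2 + 1600

By polynomial division,
  z**3 - 4z**2 - 100z + 400 = (1/3)(3z**3 + 30z**2 - 48z - 480) + (-14z**2 - 84z + 560)
  3z**3 + 30z**2 - 48z - 480 = (-(3/14)z - 6/7)(-14z**2 - 84z + 560) + (0)
Last nonzero remainder: -14z**2 - 84z + 560. Dividing through by -14 gives the monic gcd z**2 + 6z - 40.
Then lcm(f, g) = f·g / gcd(f, g); expanding and making the result monic gives the answer.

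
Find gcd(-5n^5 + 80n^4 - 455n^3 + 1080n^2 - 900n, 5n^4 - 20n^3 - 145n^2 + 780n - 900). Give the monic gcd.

Euclidean algorithm in ℚ[n]:
  -5n^5 + 80n^4 - 455n^3 + 1080n^2 - 900n = (-n + 12)(5n^4 - 20n^3 - 145n^2 + 780n - 900) + (-360n^3 + 3600n^2 - 11160n + 10800)
  5n^4 - 20n^3 - 145n^2 + 780n - 900 = (-(1/72)n - 1/12)(-360n^3 + 3600n^2 - 11160n + 10800) + (0)
Last nonzero remainder: -360n^3 + 3600n^2 - 11160n + 10800. Dividing through by -360 gives the monic gcd n^3 - 10n^2 + 31n - 30.

n^3 - 10n^2 + 31n - 30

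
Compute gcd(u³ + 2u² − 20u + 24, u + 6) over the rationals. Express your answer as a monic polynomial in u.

Apply the Euclidean algorithm:
  u³ + 2u² − 20u + 24 = (u² − 4u + 4)(u + 6) + (0)
The last nonzero remainder u + 6 is already monic.

u + 6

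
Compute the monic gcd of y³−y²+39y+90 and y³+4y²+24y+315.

Euclidean algorithm in ℚ[y]:
  y³−y²+39y+90 = (y³+4y²+24y+315) + (−5y²+15y−225)
  y³+4y²+24y+315 = (−(1/5)y−7/5)(−5y²+15y−225) + (0)
Last nonzero remainder: −5y²+15y−225. Dividing through by −5 gives the monic gcd y²−3y+45.

y²−3y+45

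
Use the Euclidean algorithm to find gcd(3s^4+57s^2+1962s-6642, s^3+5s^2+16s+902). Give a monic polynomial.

Apply the Euclidean algorithm:
  3s^4+57s^2+1962s-6642 = (3s-15)(s^3+5s^2+16s+902) + (84s^2-504s+6888)
  s^3+5s^2+16s+902 = ((1/84)s+11/84)(84s^2-504s+6888) + (0)
Last nonzero remainder: 84s^2-504s+6888. Dividing through by 84 gives the monic gcd s^2-6s+82.

s^2-6s+82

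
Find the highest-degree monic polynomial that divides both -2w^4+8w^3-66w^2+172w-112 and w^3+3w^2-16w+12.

w^2-3w+2

By polynomial division,
  -2w^4+8w^3-66w^2+172w-112 = (-2w+14)(w^3+3w^2-16w+12) + (-140w^2+420w-280)
  w^3+3w^2-16w+12 = (-(1/140)w-3/70)(-140w^2+420w-280) + (0)
Last nonzero remainder: -140w^2+420w-280. Dividing through by -140 gives the monic gcd w^2-3w+2.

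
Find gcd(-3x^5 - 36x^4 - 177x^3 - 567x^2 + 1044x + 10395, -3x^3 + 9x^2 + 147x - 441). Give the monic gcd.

Apply the Euclidean algorithm:
  -3x^5 - 36x^4 - 177x^3 - 567x^2 + 1044x + 10395 = (x^2 + 15x + 153)(-3x^3 + 9x^2 + 147x - 441) + (-3708x^2 - 14832x + 77868)
  -3x^3 + 9x^2 + 147x - 441 = ((1/1236)x - 7/1236)(-3708x^2 - 14832x + 77868) + (0)
Last nonzero remainder: -3708x^2 - 14832x + 77868. Dividing through by -3708 gives the monic gcd x^2 + 4x - 21.

x^2 + 4x - 21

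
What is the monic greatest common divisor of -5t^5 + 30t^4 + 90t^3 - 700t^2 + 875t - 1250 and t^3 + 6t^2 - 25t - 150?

Apply the Euclidean algorithm:
  -5t^5 + 30t^4 + 90t^3 - 700t^2 + 875t - 1250 = (-5t^2 + 60t - 395)(t^3 + 6t^2 - 25t - 150) + (2420t^2 - 60500)
  t^3 + 6t^2 - 25t - 150 = ((1/2420)t + 3/1210)(2420t^2 - 60500) + (0)
Last nonzero remainder: 2420t^2 - 60500. Dividing through by 2420 gives the monic gcd t^2 - 25.

t^2 - 25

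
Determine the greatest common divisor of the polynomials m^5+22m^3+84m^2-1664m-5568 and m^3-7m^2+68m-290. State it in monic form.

m^2-2m+58

Euclidean algorithm in ℚ[m]:
  m^5+22m^3+84m^2-1664m-5568 = (m^2+7m+3)(m^3-7m^2+68m-290) + (-81m^2+162m-4698)
  m^3-7m^2+68m-290 = (-(1/81)m+5/81)(-81m^2+162m-4698) + (0)
Last nonzero remainder: -81m^2+162m-4698. Dividing through by -81 gives the monic gcd m^2-2m+58.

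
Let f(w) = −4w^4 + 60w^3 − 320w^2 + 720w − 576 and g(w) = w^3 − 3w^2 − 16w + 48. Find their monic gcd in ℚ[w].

By polynomial division,
  −4w^4 + 60w^3 − 320w^2 + 720w − 576 = (−4w + 48)(w^3 − 3w^2 − 16w + 48) + (−240w^2 + 1680w − 2880)
  w^3 − 3w^2 − 16w + 48 = (−(1/240)w − 1/60)(−240w^2 + 1680w − 2880) + (0)
Last nonzero remainder: −240w^2 + 1680w − 2880. Dividing through by −240 gives the monic gcd w^2 − 7w + 12.

w^2 − 7w + 12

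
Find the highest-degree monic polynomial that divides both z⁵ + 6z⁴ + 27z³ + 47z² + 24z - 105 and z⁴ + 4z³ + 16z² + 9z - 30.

z³ + 2z² + 12z - 15

Repeated division with remainder:
  z⁵ + 6z⁴ + 27z³ + 47z² + 24z - 105 = (z + 2)(z⁴ + 4z³ + 16z² + 9z - 30) + (3z³ + 6z² + 36z - 45)
  z⁴ + 4z³ + 16z² + 9z - 30 = ((1/3)z + 2/3)(3z³ + 6z² + 36z - 45) + (0)
Last nonzero remainder: 3z³ + 6z² + 36z - 45. Dividing through by 3 gives the monic gcd z³ + 2z² + 12z - 15.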